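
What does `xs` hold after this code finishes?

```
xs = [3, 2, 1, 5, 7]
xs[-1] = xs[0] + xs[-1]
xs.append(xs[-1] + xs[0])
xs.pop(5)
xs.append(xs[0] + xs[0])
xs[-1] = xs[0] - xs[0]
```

[3, 2, 1, 5, 10, 0]

xs[-1] = xs[0]+xs[-1] = 3+7 = 10 → [3, 2, 1, 5, 10]
append xs[-1]+xs[0] = 10+3 = 13 → [3, 2, 1, 5, 10, 13]
pop(5) removes 13 → [3, 2, 1, 5, 10]
append xs[0]+xs[0] = 3+3 = 6 → [3, 2, 1, 5, 10, 6]
xs[-1] = xs[0]-xs[0] = 3-3 = 0 → [3, 2, 1, 5, 10, 0]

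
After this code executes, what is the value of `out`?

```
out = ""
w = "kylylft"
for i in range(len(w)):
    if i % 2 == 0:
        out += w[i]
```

i=0: add 'k' → 'k'
i=1: skip
i=2: add 'l' → 'kl'
i=3: skip
i=4: add 'l' → 'kll'
i=5: skip
i=6: add 't' → 'kllt'

'kllt'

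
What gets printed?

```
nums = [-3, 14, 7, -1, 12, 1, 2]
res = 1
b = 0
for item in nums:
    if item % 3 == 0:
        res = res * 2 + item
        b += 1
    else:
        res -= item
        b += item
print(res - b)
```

-58

item=-3: %3==0, res = 1*2+(-3) = -1; b=1
item=14: not %3==0, res = (-1)-14 = -15; b=15
item=7: not %3==0, res = (-15)-7 = -22; b=22
item=-1: not %3==0, res = (-22)-(-1) = -21; b=21
item=12: %3==0, res = (-21)*2+12 = -30; b=22
item=1: not %3==0, res = (-30)-1 = -31; b=23
item=2: not %3==0, res = (-31)-2 = -33; b=25
res-b = (-33)-25 = -58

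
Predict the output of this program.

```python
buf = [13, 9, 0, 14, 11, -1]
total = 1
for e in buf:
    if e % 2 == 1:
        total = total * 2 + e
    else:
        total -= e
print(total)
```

121

e=13: odd, total = 1*2+13 = 15
e=9: odd, total = 15*2+9 = 39
e=0: not odd, total = 39-0 = 39
e=14: not odd, total = 39-14 = 25
e=11: odd, total = 25*2+11 = 61
e=-1: odd, total = 61*2+(-1) = 121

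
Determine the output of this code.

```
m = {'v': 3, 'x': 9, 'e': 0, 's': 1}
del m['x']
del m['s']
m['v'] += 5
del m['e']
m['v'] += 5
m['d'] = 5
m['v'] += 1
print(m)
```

del 'x' → {'v': 3, 'e': 0, 's': 1}
del 's' → {'v': 3, 'e': 0}
m['v'] = 3+5 = 8 → {'v': 8, 'e': 0}
del 'e' → {'v': 8}
m['v'] = 8+5 = 13 → {'v': 13}
m['d'] = 5 → {'v': 13, 'd': 5}
m['v'] = 13+1 = 14 → {'v': 14, 'd': 5}

{'v': 14, 'd': 5}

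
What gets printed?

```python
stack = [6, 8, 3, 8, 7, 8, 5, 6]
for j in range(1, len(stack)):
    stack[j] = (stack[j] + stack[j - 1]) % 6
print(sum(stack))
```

26

j=1: stack[1] = (8+6)%6 = 2 → [6, 2, 3, 8, 7, 8, 5, 6]
j=2: stack[2] = (3+2)%6 = 5 → [6, 2, 5, 8, 7, 8, 5, 6]
j=3: stack[3] = (8+5)%6 = 1 → [6, 2, 5, 1, 7, 8, 5, 6]
j=4: stack[4] = (7+1)%6 = 2 → [6, 2, 5, 1, 2, 8, 5, 6]
j=5: stack[5] = (8+2)%6 = 4 → [6, 2, 5, 1, 2, 4, 5, 6]
j=6: stack[6] = (5+4)%6 = 3 → [6, 2, 5, 1, 2, 4, 3, 6]
j=7: stack[7] = (6+3)%6 = 3 → [6, 2, 5, 1, 2, 4, 3, 3]
sum = 26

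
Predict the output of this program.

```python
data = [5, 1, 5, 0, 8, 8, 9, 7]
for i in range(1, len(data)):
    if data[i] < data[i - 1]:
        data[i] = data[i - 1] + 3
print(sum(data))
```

124

i=1: 1<5, data[1] = 5+3 = 8 → [5, 8, 5, 0, 8, 8, 9, 7]
i=2: 5<8, data[2] = 8+3 = 11 → [5, 8, 11, 0, 8, 8, 9, 7]
i=3: 0<11, data[3] = 11+3 = 14 → [5, 8, 11, 14, 8, 8, 9, 7]
i=4: 8<14, data[4] = 14+3 = 17 → [5, 8, 11, 14, 17, 8, 9, 7]
i=5: 8<17, data[5] = 17+3 = 20 → [5, 8, 11, 14, 17, 20, 9, 7]
i=6: 9<20, data[6] = 20+3 = 23 → [5, 8, 11, 14, 17, 20, 23, 7]
i=7: 7<23, data[7] = 23+3 = 26 → [5, 8, 11, 14, 17, 20, 23, 26]
sum = 124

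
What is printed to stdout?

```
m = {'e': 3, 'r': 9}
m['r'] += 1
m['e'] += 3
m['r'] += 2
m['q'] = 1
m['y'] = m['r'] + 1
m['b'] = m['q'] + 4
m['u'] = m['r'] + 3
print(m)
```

m['r'] = 9+1 = 10 → {'e': 3, 'r': 10}
m['e'] = 3+3 = 6 → {'e': 6, 'r': 10}
m['r'] = 10+2 = 12 → {'e': 6, 'r': 12}
m['q'] = 1 → {'e': 6, 'r': 12, 'q': 1}
m['y'] = m['r']+1 = 13 → {'e': 6, 'r': 12, 'q': 1, 'y': 13}
m['b'] = m['q']+4 = 5 → {'e': 6, 'r': 12, 'q': 1, 'y': 13, 'b': 5}
m['u'] = m['r']+3 = 15 → {'e': 6, 'r': 12, 'q': 1, 'y': 13, 'b': 5, 'u': 15}

{'e': 6, 'r': 12, 'q': 1, 'y': 13, 'b': 5, 'u': 15}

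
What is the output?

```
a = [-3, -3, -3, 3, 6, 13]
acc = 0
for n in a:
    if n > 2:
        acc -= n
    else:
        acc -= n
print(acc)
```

-13

n=-3: not >2, acc = 0-(-3) = 3
n=-3: not >2, acc = 3-(-3) = 6
n=-3: not >2, acc = 6-(-3) = 9
n=3: >2, acc = 9-3 = 6
n=6: >2, acc = 6-6 = 0
n=13: >2, acc = 0-13 = -13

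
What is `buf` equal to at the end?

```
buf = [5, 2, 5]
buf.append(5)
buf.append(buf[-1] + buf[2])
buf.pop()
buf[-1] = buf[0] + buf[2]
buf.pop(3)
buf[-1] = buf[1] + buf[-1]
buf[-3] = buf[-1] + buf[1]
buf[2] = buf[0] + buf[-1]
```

append 5 → [5, 2, 5, 5]
append buf[-1]+buf[2] = 5+5 = 10 → [5, 2, 5, 5, 10]
pop() removes 10 → [5, 2, 5, 5]
buf[-1] = buf[0]+buf[2] = 5+5 = 10 → [5, 2, 5, 10]
pop(3) removes 10 → [5, 2, 5]
buf[-1] = buf[1]+buf[-1] = 2+5 = 7 → [5, 2, 7]
buf[-3] = buf[-1]+buf[1] = 7+2 = 9 → [9, 2, 7]
buf[2] = buf[0]+buf[-1] = 9+7 = 16 → [9, 2, 16]

[9, 2, 16]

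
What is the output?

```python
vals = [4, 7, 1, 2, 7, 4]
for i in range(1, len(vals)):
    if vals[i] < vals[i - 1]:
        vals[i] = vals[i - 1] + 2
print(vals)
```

i=1: 7>=4, unchanged → [4, 7, 1, 2, 7, 4]
i=2: 1<7, vals[2] = 7+2 = 9 → [4, 7, 9, 2, 7, 4]
i=3: 2<9, vals[3] = 9+2 = 11 → [4, 7, 9, 11, 7, 4]
i=4: 7<11, vals[4] = 11+2 = 13 → [4, 7, 9, 11, 13, 4]
i=5: 4<13, vals[5] = 13+2 = 15 → [4, 7, 9, 11, 13, 15]

[4, 7, 9, 11, 13, 15]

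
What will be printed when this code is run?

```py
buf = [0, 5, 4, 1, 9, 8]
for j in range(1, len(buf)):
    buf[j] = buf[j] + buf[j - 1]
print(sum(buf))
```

70

j=1: buf[1] = 5+0 = 5 → [0, 5, 4, 1, 9, 8]
j=2: buf[2] = 4+5 = 9 → [0, 5, 9, 1, 9, 8]
j=3: buf[3] = 1+9 = 10 → [0, 5, 9, 10, 9, 8]
j=4: buf[4] = 9+10 = 19 → [0, 5, 9, 10, 19, 8]
j=5: buf[5] = 8+19 = 27 → [0, 5, 9, 10, 19, 27]
sum = 70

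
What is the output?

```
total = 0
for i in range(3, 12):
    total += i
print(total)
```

i=3: total = 0+3 = 3
i=4: total = 3+4 = 7
i=5: total = 7+5 = 12
i=6: total = 12+6 = 18
i=7: total = 18+7 = 25
i=8: total = 25+8 = 33
i=9: total = 33+9 = 42
i=10: total = 42+10 = 52
i=11: total = 52+11 = 63

63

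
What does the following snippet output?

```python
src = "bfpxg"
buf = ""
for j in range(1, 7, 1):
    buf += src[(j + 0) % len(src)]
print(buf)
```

j=1: add src[1]='f' → 'f'
j=2: add src[2]='p' → 'fp'
j=3: add src[3]='x' → 'fpx'
j=4: add src[4]='g' → 'fpxg'
j=5: add src[0]='b' → 'fpxgb'
j=6: add src[1]='f' → 'fpxgbf'

fpxgbf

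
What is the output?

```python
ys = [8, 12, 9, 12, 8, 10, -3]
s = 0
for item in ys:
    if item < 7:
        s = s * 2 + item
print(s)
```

item=8: not <7
item=12: not <7
item=9: not <7
item=12: not <7
item=8: not <7
item=10: not <7
item=-3: <7, s = 0*2+(-3) = -3

-3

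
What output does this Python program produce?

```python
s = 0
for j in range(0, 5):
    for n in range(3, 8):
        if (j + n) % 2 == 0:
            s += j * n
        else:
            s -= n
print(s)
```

55

j=0,n=3: odd sum, s = 0-3 = -3
j=0,n=4: even sum, s = (-3)+0 = -3
j=0,n=5: odd sum, s = (-3)-5 = -8
j=0,n=6: even sum, s = (-8)+0 = -8
j=0,n=7: odd sum, s = (-8)-7 = -15
j=1,n=3: even sum, s = (-15)+3 = -12
j=1,n=4: odd sum, s = (-12)-4 = -16
j=1,n=5: even sum, s = (-16)+5 = -11
j=1,n=6: odd sum, s = (-11)-6 = -17
j=1,n=7: even sum, s = (-17)+7 = -10
j=2,n=3: odd sum, s = (-10)-3 = -13
j=2,n=4: even sum, s = (-13)+8 = -5
j=2,n=5: odd sum, s = (-5)-5 = -10
j=2,n=6: even sum, s = (-10)+12 = 2
j=2,n=7: odd sum, s = 2-7 = -5
j=3,n=3: even sum, s = (-5)+9 = 4
j=3,n=4: odd sum, s = 4-4 = 0
j=3,n=5: even sum, s = 0+15 = 15
j=3,n=6: odd sum, s = 15-6 = 9
j=3,n=7: even sum, s = 9+21 = 30
j=4,n=3: odd sum, s = 30-3 = 27
j=4,n=4: even sum, s = 27+16 = 43
j=4,n=5: odd sum, s = 43-5 = 38
j=4,n=6: even sum, s = 38+24 = 62
j=4,n=7: odd sum, s = 62-7 = 55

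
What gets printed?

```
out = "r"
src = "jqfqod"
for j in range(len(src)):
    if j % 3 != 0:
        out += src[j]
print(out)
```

j=0: skip
j=1: add 'q' → 'rq'
j=2: add 'f' → 'rqf'
j=3: skip
j=4: add 'o' → 'rqfo'
j=5: add 'd' → 'rqfod'

rqfod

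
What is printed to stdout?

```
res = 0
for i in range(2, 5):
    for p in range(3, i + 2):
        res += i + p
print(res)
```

i=2,p=3: res = 0+5 = 5
i=3,p=3: res = 5+6 = 11
i=3,p=4: res = 11+7 = 18
i=4,p=3: res = 18+7 = 25
i=4,p=4: res = 25+8 = 33
i=4,p=5: res = 33+9 = 42

42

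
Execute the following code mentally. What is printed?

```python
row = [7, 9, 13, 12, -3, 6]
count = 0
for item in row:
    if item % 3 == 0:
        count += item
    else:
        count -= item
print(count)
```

item=7: not %3==0, count = 0-7 = -7
item=9: %3==0, count = (-7)+9 = 2
item=13: not %3==0, count = 2-13 = -11
item=12: %3==0, count = (-11)+12 = 1
item=-3: %3==0, count = 1+(-3) = -2
item=6: %3==0, count = (-2)+6 = 4

4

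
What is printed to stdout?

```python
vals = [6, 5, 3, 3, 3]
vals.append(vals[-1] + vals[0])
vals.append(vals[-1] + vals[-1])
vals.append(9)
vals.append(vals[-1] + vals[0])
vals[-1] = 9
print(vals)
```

append vals[-1]+vals[0] = 3+6 = 9 → [6, 5, 3, 3, 3, 9]
append vals[-1]+vals[-1] = 9+9 = 18 → [6, 5, 3, 3, 3, 9, 18]
append 9 → [6, 5, 3, 3, 3, 9, 18, 9]
append vals[-1]+vals[0] = 9+6 = 15 → [6, 5, 3, 3, 3, 9, 18, 9, 15]
vals[-1] = 9 → [6, 5, 3, 3, 3, 9, 18, 9, 9]

[6, 5, 3, 3, 3, 9, 18, 9, 9]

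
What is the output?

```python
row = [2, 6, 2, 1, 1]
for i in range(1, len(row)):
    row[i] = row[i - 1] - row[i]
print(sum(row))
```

-23

i=1: row[1] = 2-6 = -4 → [2, -4, 2, 1, 1]
i=2: row[2] = (-4)-2 = -6 → [2, -4, -6, 1, 1]
i=3: row[3] = (-6)-1 = -7 → [2, -4, -6, -7, 1]
i=4: row[4] = (-7)-1 = -8 → [2, -4, -6, -7, -8]
sum = -23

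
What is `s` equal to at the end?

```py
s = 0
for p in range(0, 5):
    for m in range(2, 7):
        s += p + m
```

150

p=0,m=2: s = 0+2 = 2
p=0,m=3: s = 2+3 = 5
p=0,m=4: s = 5+4 = 9
p=0,m=5: s = 9+5 = 14
p=0,m=6: s = 14+6 = 20
p=1,m=2: s = 20+3 = 23
p=1,m=3: s = 23+4 = 27
p=1,m=4: s = 27+5 = 32
p=1,m=5: s = 32+6 = 38
p=1,m=6: s = 38+7 = 45
p=2,m=2: s = 45+4 = 49
p=2,m=3: s = 49+5 = 54
p=2,m=4: s = 54+6 = 60
p=2,m=5: s = 60+7 = 67
p=2,m=6: s = 67+8 = 75
p=3,m=2: s = 75+5 = 80
p=3,m=3: s = 80+6 = 86
p=3,m=4: s = 86+7 = 93
p=3,m=5: s = 93+8 = 101
p=3,m=6: s = 101+9 = 110
p=4,m=2: s = 110+6 = 116
p=4,m=3: s = 116+7 = 123
p=4,m=4: s = 123+8 = 131
p=4,m=5: s = 131+9 = 140
p=4,m=6: s = 140+10 = 150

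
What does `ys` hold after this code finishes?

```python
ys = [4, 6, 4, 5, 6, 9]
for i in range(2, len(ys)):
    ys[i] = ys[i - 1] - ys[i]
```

[4, 6, 2, -3, -9, -18]

i=2: ys[2] = 6-4 = 2 → [4, 6, 2, 5, 6, 9]
i=3: ys[3] = 2-5 = -3 → [4, 6, 2, -3, 6, 9]
i=4: ys[4] = (-3)-6 = -9 → [4, 6, 2, -3, -9, 9]
i=5: ys[5] = (-9)-9 = -18 → [4, 6, 2, -3, -9, -18]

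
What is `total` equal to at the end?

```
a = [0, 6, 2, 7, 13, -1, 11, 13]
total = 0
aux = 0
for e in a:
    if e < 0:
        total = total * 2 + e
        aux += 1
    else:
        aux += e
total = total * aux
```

e=0: not <0; aux=0
e=6: not <0; aux=6
e=2: not <0; aux=8
e=7: not <0; aux=15
e=13: not <0; aux=28
e=-1: <0, total = 0*2+(-1) = -1; aux=29
e=11: not <0; aux=40
e=13: not <0; aux=53
total*aux = (-1)*53 = -53

-53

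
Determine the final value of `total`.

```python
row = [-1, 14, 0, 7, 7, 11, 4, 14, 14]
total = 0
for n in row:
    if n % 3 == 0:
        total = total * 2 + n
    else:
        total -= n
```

n=-1: not %3==0, total = 0-(-1) = 1
n=14: not %3==0, total = 1-14 = -13
n=0: %3==0, total = (-13)*2+0 = -26
n=7: not %3==0, total = (-26)-7 = -33
n=7: not %3==0, total = (-33)-7 = -40
n=11: not %3==0, total = (-40)-11 = -51
n=4: not %3==0, total = (-51)-4 = -55
n=14: not %3==0, total = (-55)-14 = -69
n=14: not %3==0, total = (-69)-14 = -83

-83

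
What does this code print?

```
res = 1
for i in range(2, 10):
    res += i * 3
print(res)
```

i=2: res = 1+2*3 = 7
i=3: res = 7+3*3 = 16
i=4: res = 16+4*3 = 28
i=5: res = 28+5*3 = 43
i=6: res = 43+6*3 = 61
i=7: res = 61+7*3 = 82
i=8: res = 82+8*3 = 106
i=9: res = 106+9*3 = 133

133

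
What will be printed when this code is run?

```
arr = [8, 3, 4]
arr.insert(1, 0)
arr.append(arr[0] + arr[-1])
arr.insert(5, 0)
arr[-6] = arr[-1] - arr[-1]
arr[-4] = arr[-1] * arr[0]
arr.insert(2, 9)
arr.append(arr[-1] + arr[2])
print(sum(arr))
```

34

insert 0 at 1 → [8, 0, 3, 4]
append arr[0]+arr[-1] = 8+4 = 12 → [8, 0, 3, 4, 12]
insert 0 at 5 → [8, 0, 3, 4, 12, 0]
arr[-6] = arr[-1]-arr[-1] = 0-0 = 0 → [0, 0, 3, 4, 12, 0]
arr[-4] = arr[-1]*arr[0] = 0*0 = 0 → [0, 0, 0, 4, 12, 0]
insert 9 at 2 → [0, 0, 9, 0, 4, 12, 0]
append arr[-1]+arr[2] = 0+9 = 9 → [0, 0, 9, 0, 4, 12, 0, 9]
sum = 34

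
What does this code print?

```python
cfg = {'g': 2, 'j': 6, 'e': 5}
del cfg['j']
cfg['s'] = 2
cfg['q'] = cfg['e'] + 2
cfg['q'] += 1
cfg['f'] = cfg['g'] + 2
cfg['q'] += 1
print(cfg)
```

{'g': 2, 'e': 5, 's': 2, 'q': 9, 'f': 4}

del 'j' → {'g': 2, 'e': 5}
cfg['s'] = 2 → {'g': 2, 'e': 5, 's': 2}
cfg['q'] = cfg['e']+2 = 7 → {'g': 2, 'e': 5, 's': 2, 'q': 7}
cfg['q'] = 7+1 = 8 → {'g': 2, 'e': 5, 's': 2, 'q': 8}
cfg['f'] = cfg['g']+2 = 4 → {'g': 2, 'e': 5, 's': 2, 'q': 8, 'f': 4}
cfg['q'] = 8+1 = 9 → {'g': 2, 'e': 5, 's': 2, 'q': 9, 'f': 4}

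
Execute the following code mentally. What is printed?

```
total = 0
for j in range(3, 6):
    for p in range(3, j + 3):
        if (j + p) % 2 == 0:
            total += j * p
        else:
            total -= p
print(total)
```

j=3,p=3: even sum, total = 0+9 = 9
j=3,p=4: odd sum, total = 9-4 = 5
j=3,p=5: even sum, total = 5+15 = 20
j=4,p=3: odd sum, total = 20-3 = 17
j=4,p=4: even sum, total = 17+16 = 33
j=4,p=5: odd sum, total = 33-5 = 28
j=4,p=6: even sum, total = 28+24 = 52
j=5,p=3: even sum, total = 52+15 = 67
j=5,p=4: odd sum, total = 67-4 = 63
j=5,p=5: even sum, total = 63+25 = 88
j=5,p=6: odd sum, total = 88-6 = 82
j=5,p=7: even sum, total = 82+35 = 117

117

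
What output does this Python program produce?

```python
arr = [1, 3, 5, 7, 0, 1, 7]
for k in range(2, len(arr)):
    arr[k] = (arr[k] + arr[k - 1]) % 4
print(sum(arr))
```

13

k=2: arr[2] = (5+3)%4 = 0 → [1, 3, 0, 7, 0, 1, 7]
k=3: arr[3] = (7+0)%4 = 3 → [1, 3, 0, 3, 0, 1, 7]
k=4: arr[4] = (0+3)%4 = 3 → [1, 3, 0, 3, 3, 1, 7]
k=5: arr[5] = (1+3)%4 = 0 → [1, 3, 0, 3, 3, 0, 7]
k=6: arr[6] = (7+0)%4 = 3 → [1, 3, 0, 3, 3, 0, 3]
sum = 13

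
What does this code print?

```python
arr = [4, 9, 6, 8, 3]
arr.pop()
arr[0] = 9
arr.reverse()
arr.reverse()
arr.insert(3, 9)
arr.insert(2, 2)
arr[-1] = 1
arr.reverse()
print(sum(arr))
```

pop() removes 3 → [4, 9, 6, 8]
arr[0] = 9 → [9, 9, 6, 8]
reverse → [8, 6, 9, 9]
reverse → [9, 9, 6, 8]
insert 9 at 3 → [9, 9, 6, 9, 8]
insert 2 at 2 → [9, 9, 2, 6, 9, 8]
arr[-1] = 1 → [9, 9, 2, 6, 9, 1]
reverse → [1, 9, 6, 2, 9, 9]
sum = 36

36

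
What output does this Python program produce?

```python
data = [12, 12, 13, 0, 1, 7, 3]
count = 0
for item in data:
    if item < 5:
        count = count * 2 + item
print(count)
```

item=12: not <5
item=12: not <5
item=13: not <5
item=0: <5, count = 0*2+0 = 0
item=1: <5, count = 0*2+1 = 1
item=7: not <5
item=3: <5, count = 1*2+3 = 5

5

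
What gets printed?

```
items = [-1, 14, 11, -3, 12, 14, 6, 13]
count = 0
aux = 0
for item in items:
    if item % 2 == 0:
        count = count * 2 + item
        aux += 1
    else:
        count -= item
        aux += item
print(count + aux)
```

157

item=-1: not even, count = 0-(-1) = 1; aux=-1
item=14: even, count = 1*2+14 = 16; aux=0
item=11: not even, count = 16-11 = 5; aux=11
item=-3: not even, count = 5-(-3) = 8; aux=8
item=12: even, count = 8*2+12 = 28; aux=9
item=14: even, count = 28*2+14 = 70; aux=10
item=6: even, count = 70*2+6 = 146; aux=11
item=13: not even, count = 146-13 = 133; aux=24
count+aux = 133+24 = 157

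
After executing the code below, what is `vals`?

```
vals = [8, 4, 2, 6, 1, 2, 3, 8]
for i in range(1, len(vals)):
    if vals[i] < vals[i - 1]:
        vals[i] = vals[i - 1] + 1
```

[8, 9, 10, 11, 12, 13, 14, 15]

i=1: 4<8, vals[1] = 8+1 = 9 → [8, 9, 2, 6, 1, 2, 3, 8]
i=2: 2<9, vals[2] = 9+1 = 10 → [8, 9, 10, 6, 1, 2, 3, 8]
i=3: 6<10, vals[3] = 10+1 = 11 → [8, 9, 10, 11, 1, 2, 3, 8]
i=4: 1<11, vals[4] = 11+1 = 12 → [8, 9, 10, 11, 12, 2, 3, 8]
i=5: 2<12, vals[5] = 12+1 = 13 → [8, 9, 10, 11, 12, 13, 3, 8]
i=6: 3<13, vals[6] = 13+1 = 14 → [8, 9, 10, 11, 12, 13, 14, 8]
i=7: 8<14, vals[7] = 14+1 = 15 → [8, 9, 10, 11, 12, 13, 14, 15]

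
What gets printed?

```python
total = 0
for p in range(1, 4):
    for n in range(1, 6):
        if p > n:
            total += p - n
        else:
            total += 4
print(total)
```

52

p=1,n=1: not 1>1, total = 0+4 = 4
p=1,n=2: not 1>2, total = 4+4 = 8
p=1,n=3: not 1>3, total = 8+4 = 12
p=1,n=4: not 1>4, total = 12+4 = 16
p=1,n=5: not 1>5, total = 16+4 = 20
p=2,n=1: 2>1, total = 20+1 = 21
p=2,n=2: not 2>2, total = 21+4 = 25
p=2,n=3: not 2>3, total = 25+4 = 29
p=2,n=4: not 2>4, total = 29+4 = 33
p=2,n=5: not 2>5, total = 33+4 = 37
p=3,n=1: 3>1, total = 37+2 = 39
p=3,n=2: 3>2, total = 39+1 = 40
p=3,n=3: not 3>3, total = 40+4 = 44
p=3,n=4: not 3>4, total = 44+4 = 48
p=3,n=5: not 3>5, total = 48+4 = 52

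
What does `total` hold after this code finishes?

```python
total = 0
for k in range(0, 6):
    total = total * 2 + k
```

k=0: total = 0*2+0 = 0
k=1: total = 0*2+1 = 1
k=2: total = 1*2+2 = 4
k=3: total = 4*2+3 = 11
k=4: total = 11*2+4 = 26
k=5: total = 26*2+5 = 57

57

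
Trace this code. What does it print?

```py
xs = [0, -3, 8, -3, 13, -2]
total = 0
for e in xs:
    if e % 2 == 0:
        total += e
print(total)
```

e=0: even, total = 0+0 = 0
e=-3: not even
e=8: even, total = 0+8 = 8
e=-3: not even
e=13: not even
e=-2: even, total = 8+(-2) = 6

6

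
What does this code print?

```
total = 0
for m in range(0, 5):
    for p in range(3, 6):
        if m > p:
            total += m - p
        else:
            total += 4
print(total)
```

57

m=0,p=3: not 0>3, total = 0+4 = 4
m=0,p=4: not 0>4, total = 4+4 = 8
m=0,p=5: not 0>5, total = 8+4 = 12
m=1,p=3: not 1>3, total = 12+4 = 16
m=1,p=4: not 1>4, total = 16+4 = 20
m=1,p=5: not 1>5, total = 20+4 = 24
m=2,p=3: not 2>3, total = 24+4 = 28
m=2,p=4: not 2>4, total = 28+4 = 32
m=2,p=5: not 2>5, total = 32+4 = 36
m=3,p=3: not 3>3, total = 36+4 = 40
m=3,p=4: not 3>4, total = 40+4 = 44
m=3,p=5: not 3>5, total = 44+4 = 48
m=4,p=3: 4>3, total = 48+1 = 49
m=4,p=4: not 4>4, total = 49+4 = 53
m=4,p=5: not 4>5, total = 53+4 = 57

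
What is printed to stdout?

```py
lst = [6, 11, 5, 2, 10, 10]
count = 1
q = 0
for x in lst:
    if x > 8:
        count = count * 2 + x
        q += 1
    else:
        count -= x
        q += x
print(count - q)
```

-10

x=6: not >8, count = 1-6 = -5; q=6
x=11: >8, count = (-5)*2+11 = 1; q=7
x=5: not >8, count = 1-5 = -4; q=12
x=2: not >8, count = (-4)-2 = -6; q=14
x=10: >8, count = (-6)*2+10 = -2; q=15
x=10: >8, count = (-2)*2+10 = 6; q=16
count-q = 6-16 = -10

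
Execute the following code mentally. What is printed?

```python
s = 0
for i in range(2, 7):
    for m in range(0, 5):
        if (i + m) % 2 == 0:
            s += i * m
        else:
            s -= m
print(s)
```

80

i=2,m=0: even sum, s = 0+0 = 0
i=2,m=1: odd sum, s = 0-1 = -1
i=2,m=2: even sum, s = (-1)+4 = 3
i=2,m=3: odd sum, s = 3-3 = 0
i=2,m=4: even sum, s = 0+8 = 8
i=3,m=0: odd sum, s = 8-0 = 8
i=3,m=1: even sum, s = 8+3 = 11
i=3,m=2: odd sum, s = 11-2 = 9
i=3,m=3: even sum, s = 9+9 = 18
i=3,m=4: odd sum, s = 18-4 = 14
i=4,m=0: even sum, s = 14+0 = 14
i=4,m=1: odd sum, s = 14-1 = 13
i=4,m=2: even sum, s = 13+8 = 21
i=4,m=3: odd sum, s = 21-3 = 18
i=4,m=4: even sum, s = 18+16 = 34
i=5,m=0: odd sum, s = 34-0 = 34
i=5,m=1: even sum, s = 34+5 = 39
i=5,m=2: odd sum, s = 39-2 = 37
i=5,m=3: even sum, s = 37+15 = 52
i=5,m=4: odd sum, s = 52-4 = 48
i=6,m=0: even sum, s = 48+0 = 48
i=6,m=1: odd sum, s = 48-1 = 47
i=6,m=2: even sum, s = 47+12 = 59
i=6,m=3: odd sum, s = 59-3 = 56
i=6,m=4: even sum, s = 56+24 = 80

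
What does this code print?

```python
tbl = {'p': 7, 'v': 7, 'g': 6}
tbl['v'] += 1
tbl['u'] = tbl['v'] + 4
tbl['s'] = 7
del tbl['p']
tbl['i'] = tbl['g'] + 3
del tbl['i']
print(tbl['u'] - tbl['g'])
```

6

tbl['v'] = 7+1 = 8 → {'p': 7, 'v': 8, 'g': 6}
tbl['u'] = tbl['v']+4 = 12 → {'p': 7, 'v': 8, 'g': 6, 'u': 12}
tbl['s'] = 7 → {'p': 7, 'v': 8, 'g': 6, 'u': 12, 's': 7}
del 'p' → {'v': 8, 'g': 6, 'u': 12, 's': 7}
tbl['i'] = tbl['g']+3 = 9 → {'v': 8, 'g': 6, 'u': 12, 's': 7, 'i': 9}
del 'i' → {'v': 8, 'g': 6, 'u': 12, 's': 7}
tbl['u']-tbl['g'] = 12-6 = 6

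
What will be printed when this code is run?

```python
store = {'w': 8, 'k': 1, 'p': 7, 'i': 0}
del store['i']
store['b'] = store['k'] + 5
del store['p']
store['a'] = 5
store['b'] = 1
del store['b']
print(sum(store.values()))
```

del 'i' → {'w': 8, 'k': 1, 'p': 7}
store['b'] = store['k']+5 = 6 → {'w': 8, 'k': 1, 'p': 7, 'b': 6}
del 'p' → {'w': 8, 'k': 1, 'b': 6}
store['a'] = 5 → {'w': 8, 'k': 1, 'b': 6, 'a': 5}
store['b'] = 1 → {'w': 8, 'k': 1, 'b': 1, 'a': 5}
del 'b' → {'w': 8, 'k': 1, 'a': 5}
sum of values = 14

14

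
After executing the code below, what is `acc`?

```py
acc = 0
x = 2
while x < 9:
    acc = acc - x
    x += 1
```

-35

x=2: acc = 0-2 = -2
x=3: acc = (-2)-3 = -5
x=4: acc = (-5)-4 = -9
x=5: acc = (-9)-5 = -14
x=6: acc = (-14)-6 = -20
x=7: acc = (-20)-7 = -27
x=8: acc = (-27)-8 = -35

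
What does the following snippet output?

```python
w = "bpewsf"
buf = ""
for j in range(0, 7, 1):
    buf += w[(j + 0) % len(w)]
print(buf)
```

j=0: add w[0]='b' → 'b'
j=1: add w[1]='p' → 'bp'
j=2: add w[2]='e' → 'bpe'
j=3: add w[3]='w' → 'bpew'
j=4: add w[4]='s' → 'bpews'
j=5: add w[5]='f' → 'bpewsf'
j=6: add w[0]='b' → 'bpewsfb'

bpewsfb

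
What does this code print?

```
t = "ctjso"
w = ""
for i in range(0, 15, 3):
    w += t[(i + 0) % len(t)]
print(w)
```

cstoj

i=0: add t[0]='c' → 'c'
i=3: add t[3]='s' → 'cs'
i=6: add t[1]='t' → 'cst'
i=9: add t[4]='o' → 'csto'
i=12: add t[2]='j' → 'cstoj'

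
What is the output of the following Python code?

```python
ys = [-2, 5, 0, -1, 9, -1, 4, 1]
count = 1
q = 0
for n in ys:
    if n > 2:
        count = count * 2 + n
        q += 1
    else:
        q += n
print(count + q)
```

50

n=-2: not >2; q=-2
n=5: >2, count = 1*2+5 = 7; q=-1
n=0: not >2; q=-1
n=-1: not >2; q=-2
n=9: >2, count = 7*2+9 = 23; q=-1
n=-1: not >2; q=-2
n=4: >2, count = 23*2+4 = 50; q=-1
n=1: not >2; q=0
count+q = 50+0 = 50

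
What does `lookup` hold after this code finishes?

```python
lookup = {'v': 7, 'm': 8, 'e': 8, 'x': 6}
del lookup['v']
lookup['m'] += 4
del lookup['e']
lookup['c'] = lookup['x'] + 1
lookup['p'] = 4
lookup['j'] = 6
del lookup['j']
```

del 'v' → {'m': 8, 'e': 8, 'x': 6}
lookup['m'] = 8+4 = 12 → {'m': 12, 'e': 8, 'x': 6}
del 'e' → {'m': 12, 'x': 6}
lookup['c'] = lookup['x']+1 = 7 → {'m': 12, 'x': 6, 'c': 7}
lookup['p'] = 4 → {'m': 12, 'x': 6, 'c': 7, 'p': 4}
lookup['j'] = 6 → {'m': 12, 'x': 6, 'c': 7, 'p': 4, 'j': 6}
del 'j' → {'m': 12, 'x': 6, 'c': 7, 'p': 4}

{'m': 12, 'x': 6, 'c': 7, 'p': 4}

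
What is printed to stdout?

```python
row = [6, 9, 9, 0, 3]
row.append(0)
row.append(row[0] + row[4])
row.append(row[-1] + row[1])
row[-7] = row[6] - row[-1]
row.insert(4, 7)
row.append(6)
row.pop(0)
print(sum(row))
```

43

append 0 → [6, 9, 9, 0, 3, 0]
append row[0]+row[4] = 6+3 = 9 → [6, 9, 9, 0, 3, 0, 9]
append row[-1]+row[1] = 9+9 = 18 → [6, 9, 9, 0, 3, 0, 9, 18]
row[-7] = row[6]-row[-1] = 9-18 = -9 → [6, -9, 9, 0, 3, 0, 9, 18]
insert 7 at 4 → [6, -9, 9, 0, 7, 3, 0, 9, 18]
append 6 → [6, -9, 9, 0, 7, 3, 0, 9, 18, 6]
pop(0) removes 6 → [-9, 9, 0, 7, 3, 0, 9, 18, 6]
sum = 43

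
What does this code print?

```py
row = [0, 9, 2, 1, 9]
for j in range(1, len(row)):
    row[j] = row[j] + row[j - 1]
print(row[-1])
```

21

j=1: row[1] = 9+0 = 9 → [0, 9, 2, 1, 9]
j=2: row[2] = 2+9 = 11 → [0, 9, 11, 1, 9]
j=3: row[3] = 1+11 = 12 → [0, 9, 11, 12, 9]
j=4: row[4] = 9+12 = 21 → [0, 9, 11, 12, 21]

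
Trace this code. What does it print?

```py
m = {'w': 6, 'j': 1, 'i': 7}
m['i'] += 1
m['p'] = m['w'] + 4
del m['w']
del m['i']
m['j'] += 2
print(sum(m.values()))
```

13

m['i'] = 7+1 = 8 → {'w': 6, 'j': 1, 'i': 8}
m['p'] = m['w']+4 = 10 → {'w': 6, 'j': 1, 'i': 8, 'p': 10}
del 'w' → {'j': 1, 'i': 8, 'p': 10}
del 'i' → {'j': 1, 'p': 10}
m['j'] = 1+2 = 3 → {'j': 3, 'p': 10}
sum of values = 13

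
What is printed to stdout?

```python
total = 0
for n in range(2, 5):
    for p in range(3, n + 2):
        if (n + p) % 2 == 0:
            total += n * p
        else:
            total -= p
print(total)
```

10

n=2,p=3: odd sum, total = 0-3 = -3
n=3,p=3: even sum, total = (-3)+9 = 6
n=3,p=4: odd sum, total = 6-4 = 2
n=4,p=3: odd sum, total = 2-3 = -1
n=4,p=4: even sum, total = (-1)+16 = 15
n=4,p=5: odd sum, total = 15-5 = 10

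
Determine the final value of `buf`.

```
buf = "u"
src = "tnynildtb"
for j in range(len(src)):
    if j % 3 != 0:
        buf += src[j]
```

j=0: skip
j=1: add 'n' → 'un'
j=2: add 'y' → 'uny'
j=3: skip
j=4: add 'i' → 'unyi'
j=5: add 'l' → 'unyil'
j=6: skip
j=7: add 't' → 'unyilt'
j=8: add 'b' → 'unyiltb'

'unyiltb'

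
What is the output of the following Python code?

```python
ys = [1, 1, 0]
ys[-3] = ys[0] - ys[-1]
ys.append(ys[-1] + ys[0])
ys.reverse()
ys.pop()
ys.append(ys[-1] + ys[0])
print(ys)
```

ys[-3] = ys[0]-ys[-1] = 1-0 = 1 → [1, 1, 0]
append ys[-1]+ys[0] = 0+1 = 1 → [1, 1, 0, 1]
reverse → [1, 0, 1, 1]
pop() removes 1 → [1, 0, 1]
append ys[-1]+ys[0] = 1+1 = 2 → [1, 0, 1, 2]

[1, 0, 1, 2]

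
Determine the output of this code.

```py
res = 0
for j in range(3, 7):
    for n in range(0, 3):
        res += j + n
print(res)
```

66

j=3,n=0: res = 0+3 = 3
j=3,n=1: res = 3+4 = 7
j=3,n=2: res = 7+5 = 12
j=4,n=0: res = 12+4 = 16
j=4,n=1: res = 16+5 = 21
j=4,n=2: res = 21+6 = 27
j=5,n=0: res = 27+5 = 32
j=5,n=1: res = 32+6 = 38
j=5,n=2: res = 38+7 = 45
j=6,n=0: res = 45+6 = 51
j=6,n=1: res = 51+7 = 58
j=6,n=2: res = 58+8 = 66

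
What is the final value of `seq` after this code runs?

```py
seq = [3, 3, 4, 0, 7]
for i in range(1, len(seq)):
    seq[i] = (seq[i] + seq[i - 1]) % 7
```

[3, 6, 3, 3, 3]

i=1: seq[1] = (3+3)%7 = 6 → [3, 6, 4, 0, 7]
i=2: seq[2] = (4+6)%7 = 3 → [3, 6, 3, 0, 7]
i=3: seq[3] = (0+3)%7 = 3 → [3, 6, 3, 3, 7]
i=4: seq[4] = (7+3)%7 = 3 → [3, 6, 3, 3, 3]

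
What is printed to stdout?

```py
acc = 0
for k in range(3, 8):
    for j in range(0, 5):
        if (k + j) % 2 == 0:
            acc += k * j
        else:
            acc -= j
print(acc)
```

k=3,j=0: odd sum, acc = 0-0 = 0
k=3,j=1: even sum, acc = 0+3 = 3
k=3,j=2: odd sum, acc = 3-2 = 1
k=3,j=3: even sum, acc = 1+9 = 10
k=3,j=4: odd sum, acc = 10-4 = 6
k=4,j=0: even sum, acc = 6+0 = 6
k=4,j=1: odd sum, acc = 6-1 = 5
k=4,j=2: even sum, acc = 5+8 = 13
k=4,j=3: odd sum, acc = 13-3 = 10
k=4,j=4: even sum, acc = 10+16 = 26
k=5,j=0: odd sum, acc = 26-0 = 26
k=5,j=1: even sum, acc = 26+5 = 31
k=5,j=2: odd sum, acc = 31-2 = 29
k=5,j=3: even sum, acc = 29+15 = 44
k=5,j=4: odd sum, acc = 44-4 = 40
k=6,j=0: even sum, acc = 40+0 = 40
k=6,j=1: odd sum, acc = 40-1 = 39
k=6,j=2: even sum, acc = 39+12 = 51
k=6,j=3: odd sum, acc = 51-3 = 48
k=6,j=4: even sum, acc = 48+24 = 72
k=7,j=0: odd sum, acc = 72-0 = 72
k=7,j=1: even sum, acc = 72+7 = 79
k=7,j=2: odd sum, acc = 79-2 = 77
k=7,j=3: even sum, acc = 77+21 = 98
k=7,j=4: odd sum, acc = 98-4 = 94

94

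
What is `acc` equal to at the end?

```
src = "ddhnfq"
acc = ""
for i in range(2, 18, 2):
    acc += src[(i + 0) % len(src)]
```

i=2: add src[2]='h' → 'h'
i=4: add src[4]='f' → 'hf'
i=6: add src[0]='d' → 'hfd'
i=8: add src[2]='h' → 'hfdh'
i=10: add src[4]='f' → 'hfdhf'
i=12: add src[0]='d' → 'hfdhfd'
i=14: add src[2]='h' → 'hfdhfdh'
i=16: add src[4]='f' → 'hfdhfdhf'

'hfdhfdhf'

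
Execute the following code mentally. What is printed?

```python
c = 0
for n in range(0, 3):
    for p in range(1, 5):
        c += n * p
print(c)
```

30

n=0,p=1: c = 0+0 = 0
n=0,p=2: c = 0+0 = 0
n=0,p=3: c = 0+0 = 0
n=0,p=4: c = 0+0 = 0
n=1,p=1: c = 0+1 = 1
n=1,p=2: c = 1+2 = 3
n=1,p=3: c = 3+3 = 6
n=1,p=4: c = 6+4 = 10
n=2,p=1: c = 10+2 = 12
n=2,p=2: c = 12+4 = 16
n=2,p=3: c = 16+6 = 22
n=2,p=4: c = 22+8 = 30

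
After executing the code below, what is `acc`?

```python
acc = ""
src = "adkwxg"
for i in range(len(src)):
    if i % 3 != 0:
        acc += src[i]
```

i=0: skip
i=1: add 'd' → 'd'
i=2: add 'k' → 'dk'
i=3: skip
i=4: add 'x' → 'dkx'
i=5: add 'g' → 'dkxg'

'dkxg'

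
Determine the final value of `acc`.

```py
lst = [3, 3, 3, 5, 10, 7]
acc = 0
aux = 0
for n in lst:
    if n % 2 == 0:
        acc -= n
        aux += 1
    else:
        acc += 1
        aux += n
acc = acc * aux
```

n=3: not even, acc = 0+1 = 1; aux=3
n=3: not even, acc = 1+1 = 2; aux=6
n=3: not even, acc = 2+1 = 3; aux=9
n=5: not even, acc = 3+1 = 4; aux=14
n=10: even, acc = 4-10 = -6; aux=15
n=7: not even, acc = (-6)+1 = -5; aux=22
acc*aux = (-5)*22 = -110

-110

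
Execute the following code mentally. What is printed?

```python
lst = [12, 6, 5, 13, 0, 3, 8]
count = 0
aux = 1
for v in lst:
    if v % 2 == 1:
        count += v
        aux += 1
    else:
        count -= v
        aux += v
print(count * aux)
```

v=12: not odd, count = 0-12 = -12; aux=13
v=6: not odd, count = (-12)-6 = -18; aux=19
v=5: odd, count = (-18)+5 = -13; aux=20
v=13: odd, count = (-13)+13 = 0; aux=21
v=0: not odd, count = 0-0 = 0; aux=21
v=3: odd, count = 0+3 = 3; aux=22
v=8: not odd, count = 3-8 = -5; aux=30
count*aux = (-5)*30 = -150

-150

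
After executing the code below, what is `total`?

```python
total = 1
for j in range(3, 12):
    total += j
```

64

j=3: total = 1+3 = 4
j=4: total = 4+4 = 8
j=5: total = 8+5 = 13
j=6: total = 13+6 = 19
j=7: total = 19+7 = 26
j=8: total = 26+8 = 34
j=9: total = 34+9 = 43
j=10: total = 43+10 = 53
j=11: total = 53+11 = 64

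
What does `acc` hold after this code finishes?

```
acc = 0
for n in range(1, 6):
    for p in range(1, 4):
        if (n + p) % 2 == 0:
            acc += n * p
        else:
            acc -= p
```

n=1,p=1: even sum, acc = 0+1 = 1
n=1,p=2: odd sum, acc = 1-2 = -1
n=1,p=3: even sum, acc = (-1)+3 = 2
n=2,p=1: odd sum, acc = 2-1 = 1
n=2,p=2: even sum, acc = 1+4 = 5
n=2,p=3: odd sum, acc = 5-3 = 2
n=3,p=1: even sum, acc = 2+3 = 5
n=3,p=2: odd sum, acc = 5-2 = 3
n=3,p=3: even sum, acc = 3+9 = 12
n=4,p=1: odd sum, acc = 12-1 = 11
n=4,p=2: even sum, acc = 11+8 = 19
n=4,p=3: odd sum, acc = 19-3 = 16
n=5,p=1: even sum, acc = 16+5 = 21
n=5,p=2: odd sum, acc = 21-2 = 19
n=5,p=3: even sum, acc = 19+15 = 34

34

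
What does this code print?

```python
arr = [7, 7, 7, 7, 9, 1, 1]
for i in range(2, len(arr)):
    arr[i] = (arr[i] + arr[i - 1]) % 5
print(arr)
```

[7, 7, 4, 1, 0, 1, 2]

i=2: arr[2] = (7+7)%5 = 4 → [7, 7, 4, 7, 9, 1, 1]
i=3: arr[3] = (7+4)%5 = 1 → [7, 7, 4, 1, 9, 1, 1]
i=4: arr[4] = (9+1)%5 = 0 → [7, 7, 4, 1, 0, 1, 1]
i=5: arr[5] = (1+0)%5 = 1 → [7, 7, 4, 1, 0, 1, 1]
i=6: arr[6] = (1+1)%5 = 2 → [7, 7, 4, 1, 0, 1, 2]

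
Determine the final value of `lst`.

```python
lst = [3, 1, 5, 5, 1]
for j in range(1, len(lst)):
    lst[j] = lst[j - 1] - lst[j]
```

j=1: lst[1] = 3-1 = 2 → [3, 2, 5, 5, 1]
j=2: lst[2] = 2-5 = -3 → [3, 2, -3, 5, 1]
j=3: lst[3] = (-3)-5 = -8 → [3, 2, -3, -8, 1]
j=4: lst[4] = (-8)-1 = -9 → [3, 2, -3, -8, -9]

[3, 2, -3, -8, -9]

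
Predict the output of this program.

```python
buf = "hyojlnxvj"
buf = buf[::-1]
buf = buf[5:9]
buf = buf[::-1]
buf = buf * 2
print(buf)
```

hyojhyoj

reverse → 'jvxnljoyh'
slice [5:9] → 'joyh'
reverse → 'hyoj'
repeat ×2 → 'hyojhyoj'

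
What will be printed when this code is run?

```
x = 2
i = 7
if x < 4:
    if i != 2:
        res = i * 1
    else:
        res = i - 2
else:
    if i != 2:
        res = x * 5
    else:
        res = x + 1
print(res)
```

7

x=2, i=7
x < 4 is True; i != 2 is True
→ res = i * 1 = 7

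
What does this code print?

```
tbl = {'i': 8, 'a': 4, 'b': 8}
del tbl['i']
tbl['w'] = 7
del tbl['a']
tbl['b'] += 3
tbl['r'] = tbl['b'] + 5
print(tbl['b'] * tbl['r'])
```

del 'i' → {'a': 4, 'b': 8}
tbl['w'] = 7 → {'a': 4, 'b': 8, 'w': 7}
del 'a' → {'b': 8, 'w': 7}
tbl['b'] = 8+3 = 11 → {'b': 11, 'w': 7}
tbl['r'] = tbl['b']+5 = 16 → {'b': 11, 'w': 7, 'r': 16}
tbl['b']*tbl['r'] = 11*16 = 176

176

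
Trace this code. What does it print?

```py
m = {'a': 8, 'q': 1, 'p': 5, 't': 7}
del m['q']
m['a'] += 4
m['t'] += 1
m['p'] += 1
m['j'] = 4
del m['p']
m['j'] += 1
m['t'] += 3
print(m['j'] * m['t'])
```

55

del 'q' → {'a': 8, 'p': 5, 't': 7}
m['a'] = 8+4 = 12 → {'a': 12, 'p': 5, 't': 7}
m['t'] = 7+1 = 8 → {'a': 12, 'p': 5, 't': 8}
m['p'] = 5+1 = 6 → {'a': 12, 'p': 6, 't': 8}
m['j'] = 4 → {'a': 12, 'p': 6, 't': 8, 'j': 4}
del 'p' → {'a': 12, 't': 8, 'j': 4}
m['j'] = 4+1 = 5 → {'a': 12, 't': 8, 'j': 5}
m['t'] = 8+3 = 11 → {'a': 12, 't': 11, 'j': 5}
m['j']*m['t'] = 5*11 = 55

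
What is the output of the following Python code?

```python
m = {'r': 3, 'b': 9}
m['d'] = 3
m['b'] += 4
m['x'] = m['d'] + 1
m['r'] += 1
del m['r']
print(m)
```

{'b': 13, 'd': 3, 'x': 4}

m['d'] = 3 → {'r': 3, 'b': 9, 'd': 3}
m['b'] = 9+4 = 13 → {'r': 3, 'b': 13, 'd': 3}
m['x'] = m['d']+1 = 4 → {'r': 3, 'b': 13, 'd': 3, 'x': 4}
m['r'] = 3+1 = 4 → {'r': 4, 'b': 13, 'd': 3, 'x': 4}
del 'r' → {'b': 13, 'd': 3, 'x': 4}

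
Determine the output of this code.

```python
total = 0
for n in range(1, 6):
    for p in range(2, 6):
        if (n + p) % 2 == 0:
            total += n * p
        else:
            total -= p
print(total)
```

n=1,p=2: odd sum, total = 0-2 = -2
n=1,p=3: even sum, total = (-2)+3 = 1
n=1,p=4: odd sum, total = 1-4 = -3
n=1,p=5: even sum, total = (-3)+5 = 2
n=2,p=2: even sum, total = 2+4 = 6
n=2,p=3: odd sum, total = 6-3 = 3
n=2,p=4: even sum, total = 3+8 = 11
n=2,p=5: odd sum, total = 11-5 = 6
n=3,p=2: odd sum, total = 6-2 = 4
n=3,p=3: even sum, total = 4+9 = 13
n=3,p=4: odd sum, total = 13-4 = 9
n=3,p=5: even sum, total = 9+15 = 24
n=4,p=2: even sum, total = 24+8 = 32
n=4,p=3: odd sum, total = 32-3 = 29
n=4,p=4: even sum, total = 29+16 = 45
n=4,p=5: odd sum, total = 45-5 = 40
n=5,p=2: odd sum, total = 40-2 = 38
n=5,p=3: even sum, total = 38+15 = 53
n=5,p=4: odd sum, total = 53-4 = 49
n=5,p=5: even sum, total = 49+25 = 74

74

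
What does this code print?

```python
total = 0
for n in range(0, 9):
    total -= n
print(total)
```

n=0: total = 0-0 = 0
n=1: total = 0-1 = -1
n=2: total = (-1)-2 = -3
n=3: total = (-3)-3 = -6
n=4: total = (-6)-4 = -10
n=5: total = (-10)-5 = -15
n=6: total = (-15)-6 = -21
n=7: total = (-21)-7 = -28
n=8: total = (-28)-8 = -36

-36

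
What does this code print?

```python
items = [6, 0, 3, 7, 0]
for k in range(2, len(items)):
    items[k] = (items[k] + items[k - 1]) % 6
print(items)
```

k=2: items[2] = (3+0)%6 = 3 → [6, 0, 3, 7, 0]
k=3: items[3] = (7+3)%6 = 4 → [6, 0, 3, 4, 0]
k=4: items[4] = (0+4)%6 = 4 → [6, 0, 3, 4, 4]

[6, 0, 3, 4, 4]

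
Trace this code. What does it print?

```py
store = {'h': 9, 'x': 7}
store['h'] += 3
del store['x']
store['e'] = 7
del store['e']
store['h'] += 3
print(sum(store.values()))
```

15

store['h'] = 9+3 = 12 → {'h': 12, 'x': 7}
del 'x' → {'h': 12}
store['e'] = 7 → {'h': 12, 'e': 7}
del 'e' → {'h': 12}
store['h'] = 12+3 = 15 → {'h': 15}
sum of values = 15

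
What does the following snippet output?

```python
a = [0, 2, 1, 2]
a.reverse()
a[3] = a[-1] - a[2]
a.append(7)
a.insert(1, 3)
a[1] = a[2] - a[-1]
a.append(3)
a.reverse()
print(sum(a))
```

7

reverse → [2, 1, 2, 0]
a[3] = a[-1]-a[2] = 0-2 = -2 → [2, 1, 2, -2]
append 7 → [2, 1, 2, -2, 7]
insert 3 at 1 → [2, 3, 1, 2, -2, 7]
a[1] = a[2]-a[-1] = 1-7 = -6 → [2, -6, 1, 2, -2, 7]
append 3 → [2, -6, 1, 2, -2, 7, 3]
reverse → [3, 7, -2, 2, 1, -6, 2]
sum = 7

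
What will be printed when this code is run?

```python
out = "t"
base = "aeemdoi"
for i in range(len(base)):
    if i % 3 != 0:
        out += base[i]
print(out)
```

i=0: skip
i=1: add 'e' → 'te'
i=2: add 'e' → 'tee'
i=3: skip
i=4: add 'd' → 'teed'
i=5: add 'o' → 'teedo'
i=6: skip

teedo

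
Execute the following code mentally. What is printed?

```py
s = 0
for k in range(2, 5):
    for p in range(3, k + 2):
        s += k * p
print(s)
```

75

k=2,p=3: s = 0+6 = 6
k=3,p=3: s = 6+9 = 15
k=3,p=4: s = 15+12 = 27
k=4,p=3: s = 27+12 = 39
k=4,p=4: s = 39+16 = 55
k=4,p=5: s = 55+20 = 75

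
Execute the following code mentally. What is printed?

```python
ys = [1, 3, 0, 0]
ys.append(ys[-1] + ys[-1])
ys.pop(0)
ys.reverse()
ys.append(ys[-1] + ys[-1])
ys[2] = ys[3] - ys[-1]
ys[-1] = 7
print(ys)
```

[0, 0, -3, 3, 7]

append ys[-1]+ys[-1] = 0+0 = 0 → [1, 3, 0, 0, 0]
pop(0) removes 1 → [3, 0, 0, 0]
reverse → [0, 0, 0, 3]
append ys[-1]+ys[-1] = 3+3 = 6 → [0, 0, 0, 3, 6]
ys[2] = ys[3]-ys[-1] = 3-6 = -3 → [0, 0, -3, 3, 6]
ys[-1] = 7 → [0, 0, -3, 3, 7]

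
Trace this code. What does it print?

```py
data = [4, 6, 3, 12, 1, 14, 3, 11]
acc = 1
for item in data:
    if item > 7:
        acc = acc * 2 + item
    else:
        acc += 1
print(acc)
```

item=4: not >7, acc = 1+1 = 2
item=6: not >7, acc = 2+1 = 3
item=3: not >7, acc = 3+1 = 4
item=12: >7, acc = 4*2+12 = 20
item=1: not >7, acc = 20+1 = 21
item=14: >7, acc = 21*2+14 = 56
item=3: not >7, acc = 56+1 = 57
item=11: >7, acc = 57*2+11 = 125

125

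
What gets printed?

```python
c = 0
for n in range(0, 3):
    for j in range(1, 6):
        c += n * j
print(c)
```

45

n=0,j=1: c = 0+0 = 0
n=0,j=2: c = 0+0 = 0
n=0,j=3: c = 0+0 = 0
n=0,j=4: c = 0+0 = 0
n=0,j=5: c = 0+0 = 0
n=1,j=1: c = 0+1 = 1
n=1,j=2: c = 1+2 = 3
n=1,j=3: c = 3+3 = 6
n=1,j=4: c = 6+4 = 10
n=1,j=5: c = 10+5 = 15
n=2,j=1: c = 15+2 = 17
n=2,j=2: c = 17+4 = 21
n=2,j=3: c = 21+6 = 27
n=2,j=4: c = 27+8 = 35
n=2,j=5: c = 35+10 = 45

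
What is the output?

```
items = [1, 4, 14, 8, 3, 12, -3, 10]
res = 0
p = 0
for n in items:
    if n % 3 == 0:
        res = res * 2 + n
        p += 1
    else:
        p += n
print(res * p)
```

n=1: not %3==0; p=1
n=4: not %3==0; p=5
n=14: not %3==0; p=19
n=8: not %3==0; p=27
n=3: %3==0, res = 0*2+3 = 3; p=28
n=12: %3==0, res = 3*2+12 = 18; p=29
n=-3: %3==0, res = 18*2+(-3) = 33; p=30
n=10: not %3==0; p=40
res*p = 33*40 = 1320

1320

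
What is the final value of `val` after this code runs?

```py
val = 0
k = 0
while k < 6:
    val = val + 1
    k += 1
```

k=0: val = 0+1 = 1
k=1: val = 1+1 = 2
k=2: val = 2+1 = 3
k=3: val = 3+1 = 4
k=4: val = 4+1 = 5
k=5: val = 5+1 = 6

6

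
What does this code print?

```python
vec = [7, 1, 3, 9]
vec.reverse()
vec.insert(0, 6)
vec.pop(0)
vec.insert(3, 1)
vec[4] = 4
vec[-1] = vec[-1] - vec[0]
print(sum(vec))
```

9

reverse → [9, 3, 1, 7]
insert 6 at 0 → [6, 9, 3, 1, 7]
pop(0) removes 6 → [9, 3, 1, 7]
insert 1 at 3 → [9, 3, 1, 1, 7]
vec[4] = 4 → [9, 3, 1, 1, 4]
vec[-1] = vec[-1]-vec[0] = 4-9 = -5 → [9, 3, 1, 1, -5]
sum = 9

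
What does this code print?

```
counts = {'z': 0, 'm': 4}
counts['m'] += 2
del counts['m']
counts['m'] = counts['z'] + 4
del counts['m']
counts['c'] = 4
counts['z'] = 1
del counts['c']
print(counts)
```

counts['m'] = 4+2 = 6 → {'z': 0, 'm': 6}
del 'm' → {'z': 0}
counts['m'] = counts['z']+4 = 4 → {'z': 0, 'm': 4}
del 'm' → {'z': 0}
counts['c'] = 4 → {'z': 0, 'c': 4}
counts['z'] = 1 → {'z': 1, 'c': 4}
del 'c' → {'z': 1}

{'z': 1}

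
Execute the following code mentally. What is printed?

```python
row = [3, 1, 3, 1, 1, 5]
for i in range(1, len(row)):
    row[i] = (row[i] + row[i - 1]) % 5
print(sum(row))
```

20

i=1: row[1] = (1+3)%5 = 4 → [3, 4, 3, 1, 1, 5]
i=2: row[2] = (3+4)%5 = 2 → [3, 4, 2, 1, 1, 5]
i=3: row[3] = (1+2)%5 = 3 → [3, 4, 2, 3, 1, 5]
i=4: row[4] = (1+3)%5 = 4 → [3, 4, 2, 3, 4, 5]
i=5: row[5] = (5+4)%5 = 4 → [3, 4, 2, 3, 4, 4]
sum = 20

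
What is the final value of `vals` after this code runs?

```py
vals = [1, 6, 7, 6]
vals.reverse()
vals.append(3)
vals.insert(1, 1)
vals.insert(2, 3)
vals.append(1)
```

reverse → [6, 7, 6, 1]
append 3 → [6, 7, 6, 1, 3]
insert 1 at 1 → [6, 1, 7, 6, 1, 3]
insert 3 at 2 → [6, 1, 3, 7, 6, 1, 3]
append 1 → [6, 1, 3, 7, 6, 1, 3, 1]

[6, 1, 3, 7, 6, 1, 3, 1]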